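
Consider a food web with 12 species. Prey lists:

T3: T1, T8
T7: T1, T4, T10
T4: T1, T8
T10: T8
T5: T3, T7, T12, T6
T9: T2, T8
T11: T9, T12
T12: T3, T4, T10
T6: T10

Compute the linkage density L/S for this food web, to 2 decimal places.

There are L = 20 links among S = 12 species.
L/S = 20/12 = 1.6667 ≈ 1.67.

L/S = 1.67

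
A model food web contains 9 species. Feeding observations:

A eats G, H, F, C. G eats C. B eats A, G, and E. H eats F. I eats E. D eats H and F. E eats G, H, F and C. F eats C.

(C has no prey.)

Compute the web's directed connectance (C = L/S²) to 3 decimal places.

The web has S = 9 species and L = 17 feeding links.
C = L / S² = 17 / 81 = 0.2099 ≈ 0.210.

C = 0.210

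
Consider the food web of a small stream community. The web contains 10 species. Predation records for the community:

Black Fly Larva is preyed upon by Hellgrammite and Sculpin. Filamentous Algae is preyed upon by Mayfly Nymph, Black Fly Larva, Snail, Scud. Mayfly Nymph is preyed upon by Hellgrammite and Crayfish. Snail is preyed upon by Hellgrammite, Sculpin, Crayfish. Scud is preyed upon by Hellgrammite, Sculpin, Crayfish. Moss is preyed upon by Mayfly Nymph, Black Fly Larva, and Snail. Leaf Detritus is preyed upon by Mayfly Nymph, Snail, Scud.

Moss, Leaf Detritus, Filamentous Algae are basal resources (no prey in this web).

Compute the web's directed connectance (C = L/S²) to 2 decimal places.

C = 0.20

The web has S = 10 species and L = 20 feeding links.
C = L / S² = 20 / 100 = 0.2000 ≈ 0.20.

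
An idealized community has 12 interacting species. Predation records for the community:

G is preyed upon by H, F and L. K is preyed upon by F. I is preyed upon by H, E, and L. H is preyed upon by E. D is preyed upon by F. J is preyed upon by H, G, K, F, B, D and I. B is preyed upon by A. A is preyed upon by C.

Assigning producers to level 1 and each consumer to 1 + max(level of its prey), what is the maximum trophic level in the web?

4

Producers (level 1): J.
J → I → H → E gives E level 4.
No species has a prey at level 4, so no species reaches level 5.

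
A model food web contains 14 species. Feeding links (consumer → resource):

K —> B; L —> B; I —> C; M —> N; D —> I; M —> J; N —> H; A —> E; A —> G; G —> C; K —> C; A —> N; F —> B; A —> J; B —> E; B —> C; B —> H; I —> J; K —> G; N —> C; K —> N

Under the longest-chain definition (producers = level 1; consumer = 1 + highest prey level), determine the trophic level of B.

Trophic level 2

E is a producer → level 1.
B eats E (level 1); other prey at levels: C 1, H 1 → level 2.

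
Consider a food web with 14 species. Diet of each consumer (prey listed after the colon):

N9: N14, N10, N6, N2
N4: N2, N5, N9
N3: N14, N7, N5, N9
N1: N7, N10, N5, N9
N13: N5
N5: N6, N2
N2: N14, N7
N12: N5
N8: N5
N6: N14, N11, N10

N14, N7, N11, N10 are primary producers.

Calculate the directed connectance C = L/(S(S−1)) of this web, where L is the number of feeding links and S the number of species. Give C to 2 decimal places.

The web has S = 14 species and L = 25 feeding links.
C = L / (S(S−1)) = 25 / 182 = 0.1374 ≈ 0.14.

C = 0.14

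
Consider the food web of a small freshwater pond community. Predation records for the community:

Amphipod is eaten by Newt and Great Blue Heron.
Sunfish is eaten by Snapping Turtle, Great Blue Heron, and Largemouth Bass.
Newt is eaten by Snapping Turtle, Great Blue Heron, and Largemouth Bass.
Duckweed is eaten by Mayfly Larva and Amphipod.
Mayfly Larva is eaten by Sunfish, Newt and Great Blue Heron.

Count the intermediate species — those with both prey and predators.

4

Intermediate species (has both prey and predators): Mayfly Larva, Amphipod, Sunfish, Newt.
Count: 4.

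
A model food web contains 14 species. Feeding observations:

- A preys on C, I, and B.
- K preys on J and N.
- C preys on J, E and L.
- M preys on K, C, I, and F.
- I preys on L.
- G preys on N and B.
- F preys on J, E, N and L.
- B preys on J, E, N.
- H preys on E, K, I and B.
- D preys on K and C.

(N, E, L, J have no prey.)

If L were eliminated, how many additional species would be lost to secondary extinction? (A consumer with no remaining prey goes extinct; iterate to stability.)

Remove L.
Round 1: I (all prey gone) → extinct.
No further losses. Total secondary extinctions: 1.

1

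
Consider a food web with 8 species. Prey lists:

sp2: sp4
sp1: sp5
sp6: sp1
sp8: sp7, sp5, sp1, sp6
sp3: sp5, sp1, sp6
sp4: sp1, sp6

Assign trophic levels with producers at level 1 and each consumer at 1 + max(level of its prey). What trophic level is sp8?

Trophic level 4

sp5 is a producer → level 1.
sp1 eats sp5 → level 2.
sp6 eats sp1 → level 3.
sp8 eats sp6 (level 3); other prey at levels: sp7 1, sp5 1, sp1 2 → level 4.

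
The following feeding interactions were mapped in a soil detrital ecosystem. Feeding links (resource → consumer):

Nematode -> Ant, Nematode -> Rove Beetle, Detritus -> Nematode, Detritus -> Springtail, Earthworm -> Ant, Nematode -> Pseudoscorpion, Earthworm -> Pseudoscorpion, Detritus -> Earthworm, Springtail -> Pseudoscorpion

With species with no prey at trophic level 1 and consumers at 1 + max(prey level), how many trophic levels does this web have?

3

Basal resources (level 1): Detritus.
Detritus → Nematode → Rove Beetle gives Rove Beetle level 3.
No species has a prey at level 3, so no species reaches level 4.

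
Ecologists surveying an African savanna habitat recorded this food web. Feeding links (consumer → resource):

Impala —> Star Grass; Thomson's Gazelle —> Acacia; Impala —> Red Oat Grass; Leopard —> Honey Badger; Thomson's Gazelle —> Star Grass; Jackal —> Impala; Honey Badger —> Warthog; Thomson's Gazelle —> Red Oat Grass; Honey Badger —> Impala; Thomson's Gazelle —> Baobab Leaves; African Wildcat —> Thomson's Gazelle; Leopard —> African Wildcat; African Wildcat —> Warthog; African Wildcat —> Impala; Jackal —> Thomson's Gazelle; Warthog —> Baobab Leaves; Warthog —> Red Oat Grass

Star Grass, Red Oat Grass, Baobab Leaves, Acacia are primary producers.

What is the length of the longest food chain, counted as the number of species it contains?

One longest chain: Star Grass → Impala → African Wildcat → Leopard.
It has 4 species and 3 links.

4 species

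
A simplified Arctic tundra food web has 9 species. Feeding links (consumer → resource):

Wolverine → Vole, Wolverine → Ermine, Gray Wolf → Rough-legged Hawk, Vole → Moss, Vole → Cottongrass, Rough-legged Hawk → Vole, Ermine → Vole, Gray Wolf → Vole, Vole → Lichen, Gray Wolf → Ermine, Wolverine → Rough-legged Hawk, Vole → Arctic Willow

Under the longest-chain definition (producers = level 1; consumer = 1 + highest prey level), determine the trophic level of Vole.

Cottongrass is a producer → level 1.
Vole eats Cottongrass (level 1); other prey at levels: Arctic Willow 1, Moss 1, Lichen 1 → level 2.

Trophic level 2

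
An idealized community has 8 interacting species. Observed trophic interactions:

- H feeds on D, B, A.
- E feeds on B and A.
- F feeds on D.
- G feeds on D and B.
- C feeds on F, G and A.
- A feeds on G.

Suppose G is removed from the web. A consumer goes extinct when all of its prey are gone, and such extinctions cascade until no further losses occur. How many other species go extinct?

Remove G.
Round 1: A (all prey gone) → extinct.
No further losses. Total secondary extinctions: 1.

1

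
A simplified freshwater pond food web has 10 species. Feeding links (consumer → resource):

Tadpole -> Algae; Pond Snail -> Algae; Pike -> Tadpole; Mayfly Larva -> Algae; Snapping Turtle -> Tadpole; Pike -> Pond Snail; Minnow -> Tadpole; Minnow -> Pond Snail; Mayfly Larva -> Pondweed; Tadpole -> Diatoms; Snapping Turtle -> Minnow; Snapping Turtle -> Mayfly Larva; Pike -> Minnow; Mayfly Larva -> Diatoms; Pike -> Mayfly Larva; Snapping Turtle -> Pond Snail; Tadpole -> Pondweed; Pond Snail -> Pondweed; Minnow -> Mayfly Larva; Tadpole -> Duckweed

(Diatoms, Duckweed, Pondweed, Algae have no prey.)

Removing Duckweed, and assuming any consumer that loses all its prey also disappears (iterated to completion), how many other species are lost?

Remove Duckweed.
Every predator of it retains at least one other prey: Tadpole still has Diatoms, Pondweed, Algae.
No consumer loses all prey, so no secondary extinctions occur.

0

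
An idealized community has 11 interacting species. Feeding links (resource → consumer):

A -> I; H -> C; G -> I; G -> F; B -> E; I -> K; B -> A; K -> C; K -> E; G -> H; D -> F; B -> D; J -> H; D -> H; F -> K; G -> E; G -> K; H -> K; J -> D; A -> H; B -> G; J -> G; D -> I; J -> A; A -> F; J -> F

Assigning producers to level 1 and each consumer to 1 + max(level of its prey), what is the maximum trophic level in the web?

Producers (level 1): B, J.
B → A → F → K → C gives C level 5.
No species has a prey at level 5, so no species reaches level 6.

5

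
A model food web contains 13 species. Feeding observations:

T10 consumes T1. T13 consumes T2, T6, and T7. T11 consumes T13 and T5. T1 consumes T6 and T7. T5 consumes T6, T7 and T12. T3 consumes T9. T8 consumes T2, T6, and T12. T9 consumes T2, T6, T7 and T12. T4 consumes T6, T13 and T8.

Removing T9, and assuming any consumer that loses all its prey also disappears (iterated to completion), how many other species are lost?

1

Remove T9.
Round 1: T3 (all prey gone) → extinct.
No further losses. Total secondary extinctions: 1.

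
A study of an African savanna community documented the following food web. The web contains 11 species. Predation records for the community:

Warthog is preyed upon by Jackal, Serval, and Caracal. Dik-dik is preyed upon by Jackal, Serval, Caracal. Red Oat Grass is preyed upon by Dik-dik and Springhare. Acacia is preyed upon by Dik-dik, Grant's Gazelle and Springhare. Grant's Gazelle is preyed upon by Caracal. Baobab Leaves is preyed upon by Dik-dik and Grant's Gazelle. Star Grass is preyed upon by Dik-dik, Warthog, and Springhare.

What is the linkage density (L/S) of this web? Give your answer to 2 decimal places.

L/S = 1.55

There are L = 17 links among S = 11 species.
L/S = 17/11 = 1.5455 ≈ 1.55.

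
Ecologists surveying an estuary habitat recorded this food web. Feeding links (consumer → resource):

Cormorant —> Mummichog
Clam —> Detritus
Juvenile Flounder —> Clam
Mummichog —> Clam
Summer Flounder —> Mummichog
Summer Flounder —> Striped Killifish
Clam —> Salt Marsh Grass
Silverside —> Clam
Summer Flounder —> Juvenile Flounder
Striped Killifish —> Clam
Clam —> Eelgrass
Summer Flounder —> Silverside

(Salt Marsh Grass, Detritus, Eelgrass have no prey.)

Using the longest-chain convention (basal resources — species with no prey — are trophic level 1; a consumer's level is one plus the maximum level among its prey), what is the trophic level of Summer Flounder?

Salt Marsh Grass has no prey (basal) → level 1.
Clam eats Salt Marsh Grass (level 1); other prey at levels: Detritus 1, Eelgrass 1 → level 2.
Silverside eats Clam → level 3.
Summer Flounder eats Silverside (level 3); other prey at levels: Mummichog 3, Juvenile Flounder 3, Striped Killifish 3 → level 4.

Trophic level 4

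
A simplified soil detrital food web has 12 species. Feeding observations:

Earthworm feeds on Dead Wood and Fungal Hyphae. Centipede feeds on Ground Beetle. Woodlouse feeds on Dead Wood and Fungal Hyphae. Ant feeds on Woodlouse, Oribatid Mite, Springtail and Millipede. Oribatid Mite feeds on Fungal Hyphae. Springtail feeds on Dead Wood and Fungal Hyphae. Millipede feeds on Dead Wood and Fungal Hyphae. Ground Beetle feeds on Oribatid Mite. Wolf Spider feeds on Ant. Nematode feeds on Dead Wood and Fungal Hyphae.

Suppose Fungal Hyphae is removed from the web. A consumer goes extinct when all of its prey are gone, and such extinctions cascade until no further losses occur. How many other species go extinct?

3

Remove Fungal Hyphae.
Round 1: Oribatid Mite (all prey gone) → extinct.
Round 2: Ground Beetle (all prey gone) → extinct.
Round 3: Centipede (all prey gone) → extinct.
No further losses. Total secondary extinctions: 3.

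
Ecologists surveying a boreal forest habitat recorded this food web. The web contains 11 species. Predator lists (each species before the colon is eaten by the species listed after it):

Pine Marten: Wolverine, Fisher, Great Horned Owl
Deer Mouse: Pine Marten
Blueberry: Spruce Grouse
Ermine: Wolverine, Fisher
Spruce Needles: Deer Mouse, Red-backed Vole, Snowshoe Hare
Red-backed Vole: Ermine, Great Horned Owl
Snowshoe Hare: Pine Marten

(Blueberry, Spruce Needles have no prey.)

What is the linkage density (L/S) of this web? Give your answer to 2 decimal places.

L/S = 1.18

There are L = 13 links among S = 11 species.
L/S = 13/11 = 1.1818 ≈ 1.18.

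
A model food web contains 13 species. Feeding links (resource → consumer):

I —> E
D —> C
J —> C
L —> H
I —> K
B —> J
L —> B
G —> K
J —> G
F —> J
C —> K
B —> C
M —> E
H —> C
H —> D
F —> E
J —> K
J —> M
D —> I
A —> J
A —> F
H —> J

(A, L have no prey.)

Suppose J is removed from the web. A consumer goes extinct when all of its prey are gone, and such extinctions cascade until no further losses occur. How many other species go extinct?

2

Remove J.
Round 1: M (all prey gone), G (all prey gone) → extinct.
No further losses. Total secondary extinctions: 2.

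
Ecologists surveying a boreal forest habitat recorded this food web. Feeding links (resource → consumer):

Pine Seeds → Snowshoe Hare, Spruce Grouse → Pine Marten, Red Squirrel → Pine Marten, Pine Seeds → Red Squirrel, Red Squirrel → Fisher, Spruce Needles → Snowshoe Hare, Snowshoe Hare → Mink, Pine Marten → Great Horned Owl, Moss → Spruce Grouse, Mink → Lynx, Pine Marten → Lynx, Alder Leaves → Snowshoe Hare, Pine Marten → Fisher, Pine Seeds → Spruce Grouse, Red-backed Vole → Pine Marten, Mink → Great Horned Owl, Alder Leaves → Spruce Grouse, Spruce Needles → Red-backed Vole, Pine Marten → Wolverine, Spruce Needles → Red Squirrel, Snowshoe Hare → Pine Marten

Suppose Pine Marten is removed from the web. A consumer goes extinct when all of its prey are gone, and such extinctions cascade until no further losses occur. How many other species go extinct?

1

Remove Pine Marten.
Round 1: Wolverine (all prey gone) → extinct.
No further losses. Total secondary extinctions: 1.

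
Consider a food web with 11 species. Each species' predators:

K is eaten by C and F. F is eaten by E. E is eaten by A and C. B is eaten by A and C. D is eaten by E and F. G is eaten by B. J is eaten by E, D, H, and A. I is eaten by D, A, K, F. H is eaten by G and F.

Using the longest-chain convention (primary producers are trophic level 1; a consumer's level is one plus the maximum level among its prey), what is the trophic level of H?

J is a producer → level 1.
H eats J → level 2.

Trophic level 2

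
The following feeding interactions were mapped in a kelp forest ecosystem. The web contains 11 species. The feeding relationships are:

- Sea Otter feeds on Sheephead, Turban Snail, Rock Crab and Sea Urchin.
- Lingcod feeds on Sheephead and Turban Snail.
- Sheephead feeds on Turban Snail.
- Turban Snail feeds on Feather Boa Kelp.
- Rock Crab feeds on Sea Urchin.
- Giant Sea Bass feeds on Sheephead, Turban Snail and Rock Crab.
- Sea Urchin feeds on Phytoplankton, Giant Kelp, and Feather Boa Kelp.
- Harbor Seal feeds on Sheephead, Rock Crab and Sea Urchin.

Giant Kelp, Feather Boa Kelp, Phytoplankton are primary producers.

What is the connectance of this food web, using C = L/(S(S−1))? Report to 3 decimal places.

C = 0.164

The web has S = 11 species and L = 18 feeding links.
C = L / (S(S−1)) = 18 / 110 = 0.1636 ≈ 0.164.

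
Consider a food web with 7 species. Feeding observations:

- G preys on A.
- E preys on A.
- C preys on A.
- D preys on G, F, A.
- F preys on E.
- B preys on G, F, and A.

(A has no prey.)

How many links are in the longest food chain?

One longest chain: A → E → F → B.
It has 4 species and 3 links.

3 links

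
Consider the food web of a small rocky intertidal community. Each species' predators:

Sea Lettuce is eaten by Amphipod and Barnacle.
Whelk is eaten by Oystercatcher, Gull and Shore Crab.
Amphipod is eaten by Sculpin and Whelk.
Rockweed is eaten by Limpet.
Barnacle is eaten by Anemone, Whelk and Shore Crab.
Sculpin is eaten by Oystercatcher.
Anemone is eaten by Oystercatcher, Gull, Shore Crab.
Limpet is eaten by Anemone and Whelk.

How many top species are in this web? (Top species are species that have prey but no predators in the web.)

3

Top species (has prey, but nothing eats it): Oystercatcher, Gull, Shore Crab.
Count: 3.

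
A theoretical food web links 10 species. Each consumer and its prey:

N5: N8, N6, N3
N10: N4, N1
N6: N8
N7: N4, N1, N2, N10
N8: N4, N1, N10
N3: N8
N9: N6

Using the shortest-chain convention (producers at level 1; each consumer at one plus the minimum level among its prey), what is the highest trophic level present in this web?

4

Producers (level 1): N4, N1, N2.
Following each consumer down to its lowest-level prey: N4 → N8 → N6 → N9 (levels 1 through 4).
All prey of N9 (N6 3) are at level 3 or above, so N9 is at level 1 + 3 = 4.
Every consumer has at least one prey at level 3 or below, so none exceeds level 4.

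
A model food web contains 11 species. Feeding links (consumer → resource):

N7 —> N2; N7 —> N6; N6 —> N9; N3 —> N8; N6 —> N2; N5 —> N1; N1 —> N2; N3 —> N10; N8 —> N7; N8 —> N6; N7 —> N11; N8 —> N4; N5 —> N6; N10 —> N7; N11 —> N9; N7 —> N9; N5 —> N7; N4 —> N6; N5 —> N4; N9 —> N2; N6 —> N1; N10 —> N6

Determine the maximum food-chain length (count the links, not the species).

5 links

One longest chain: N2 → N1 → N6 → N7 → N8 → N3.
It has 6 species and 5 links.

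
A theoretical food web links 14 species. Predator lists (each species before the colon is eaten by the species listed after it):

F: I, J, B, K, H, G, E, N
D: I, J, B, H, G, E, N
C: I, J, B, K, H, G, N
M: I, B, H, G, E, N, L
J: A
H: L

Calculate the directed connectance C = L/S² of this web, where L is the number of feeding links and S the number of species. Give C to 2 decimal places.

The web has S = 14 species and L = 31 feeding links.
C = L / S² = 31 / 196 = 0.1582 ≈ 0.16.

C = 0.16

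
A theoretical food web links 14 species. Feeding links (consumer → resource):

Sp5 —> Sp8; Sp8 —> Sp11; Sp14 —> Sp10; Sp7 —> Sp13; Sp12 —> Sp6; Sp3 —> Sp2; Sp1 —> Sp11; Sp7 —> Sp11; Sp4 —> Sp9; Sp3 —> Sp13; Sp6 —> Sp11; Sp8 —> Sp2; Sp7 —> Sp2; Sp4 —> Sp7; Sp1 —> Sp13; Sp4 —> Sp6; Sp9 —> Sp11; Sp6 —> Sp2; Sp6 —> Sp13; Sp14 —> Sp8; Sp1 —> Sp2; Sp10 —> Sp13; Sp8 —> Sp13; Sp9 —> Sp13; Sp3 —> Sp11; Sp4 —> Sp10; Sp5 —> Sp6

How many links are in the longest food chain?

2 links

One longest chain: Sp13 → Sp10 → Sp14.
It has 3 species and 2 links.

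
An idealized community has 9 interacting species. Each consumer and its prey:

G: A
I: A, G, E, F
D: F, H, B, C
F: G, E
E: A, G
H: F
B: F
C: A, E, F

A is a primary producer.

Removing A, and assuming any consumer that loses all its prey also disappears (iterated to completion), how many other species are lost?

8

Remove A.
Round 1: G (all prey gone) → extinct.
Round 2: E (all prey gone) → extinct.
Round 3: F (all prey gone) → extinct.
Round 4: H (all prey gone), I (all prey gone), B (all prey gone), C (all prey gone) → extinct.
Round 5: D (all prey gone) → extinct.
No further losses. Total secondary extinctions: 8.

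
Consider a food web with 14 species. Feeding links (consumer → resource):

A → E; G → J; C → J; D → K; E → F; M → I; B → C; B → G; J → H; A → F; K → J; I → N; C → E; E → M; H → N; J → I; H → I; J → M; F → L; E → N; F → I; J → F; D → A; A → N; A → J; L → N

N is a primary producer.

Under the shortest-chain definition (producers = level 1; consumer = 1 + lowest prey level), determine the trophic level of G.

N is a producer → level 1.
I eats N → level 2.
J eats I → level 3.
G eats J → level 4.
No prey of G is below level 3, so 4 is the minimum.

Trophic level 4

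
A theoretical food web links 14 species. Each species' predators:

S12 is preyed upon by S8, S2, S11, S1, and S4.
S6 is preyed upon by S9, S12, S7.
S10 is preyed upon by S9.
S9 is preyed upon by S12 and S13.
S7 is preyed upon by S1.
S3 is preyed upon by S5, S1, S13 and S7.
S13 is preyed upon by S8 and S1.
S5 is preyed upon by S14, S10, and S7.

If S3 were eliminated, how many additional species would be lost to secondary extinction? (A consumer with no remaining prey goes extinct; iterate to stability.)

Remove S3.
Round 1: S5 (all prey gone) → extinct.
Round 2: S14 (all prey gone), S10 (all prey gone) → extinct.
No further losses. Total secondary extinctions: 3.

3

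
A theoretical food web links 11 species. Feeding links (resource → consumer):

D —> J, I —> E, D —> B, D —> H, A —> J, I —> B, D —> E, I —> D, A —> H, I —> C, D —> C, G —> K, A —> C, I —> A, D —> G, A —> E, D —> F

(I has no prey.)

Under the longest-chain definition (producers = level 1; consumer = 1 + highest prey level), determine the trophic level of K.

Trophic level 4

I is a producer → level 1.
D eats I → level 2.
G eats D → level 3.
K eats G → level 4.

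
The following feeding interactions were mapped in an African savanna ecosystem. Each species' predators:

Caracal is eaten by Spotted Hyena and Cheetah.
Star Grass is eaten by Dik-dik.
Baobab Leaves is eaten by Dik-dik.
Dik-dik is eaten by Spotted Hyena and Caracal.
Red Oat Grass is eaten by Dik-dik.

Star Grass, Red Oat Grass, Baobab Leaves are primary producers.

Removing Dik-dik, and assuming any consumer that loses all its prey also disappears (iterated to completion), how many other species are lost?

3

Remove Dik-dik.
Round 1: Caracal (all prey gone) → extinct.
Round 2: Cheetah (all prey gone), Spotted Hyena (all prey gone) → extinct.
No further losses. Total secondary extinctions: 3.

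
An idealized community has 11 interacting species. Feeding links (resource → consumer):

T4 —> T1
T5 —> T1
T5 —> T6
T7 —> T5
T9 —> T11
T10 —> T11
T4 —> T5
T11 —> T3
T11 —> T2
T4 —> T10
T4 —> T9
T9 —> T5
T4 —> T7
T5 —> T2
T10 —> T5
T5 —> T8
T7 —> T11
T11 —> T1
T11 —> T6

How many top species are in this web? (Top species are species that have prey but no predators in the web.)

Top species (has prey, but nothing eats it): T6, T1, T3, T2, T8.
Count: 5.

5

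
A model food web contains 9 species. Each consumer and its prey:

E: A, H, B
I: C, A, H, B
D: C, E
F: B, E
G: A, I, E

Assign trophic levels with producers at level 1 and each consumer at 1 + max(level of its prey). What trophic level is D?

Trophic level 3

A is a producer → level 1.
E eats A (level 1); other prey at levels: H 1, B 1 → level 2.
D eats E (level 2); other prey at levels: C 1 → level 3.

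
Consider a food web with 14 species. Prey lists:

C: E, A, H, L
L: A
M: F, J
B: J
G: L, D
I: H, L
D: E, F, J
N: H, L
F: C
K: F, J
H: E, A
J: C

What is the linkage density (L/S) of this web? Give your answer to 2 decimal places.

There are L = 23 links among S = 14 species.
L/S = 23/14 = 1.6429 ≈ 1.64.

L/S = 1.64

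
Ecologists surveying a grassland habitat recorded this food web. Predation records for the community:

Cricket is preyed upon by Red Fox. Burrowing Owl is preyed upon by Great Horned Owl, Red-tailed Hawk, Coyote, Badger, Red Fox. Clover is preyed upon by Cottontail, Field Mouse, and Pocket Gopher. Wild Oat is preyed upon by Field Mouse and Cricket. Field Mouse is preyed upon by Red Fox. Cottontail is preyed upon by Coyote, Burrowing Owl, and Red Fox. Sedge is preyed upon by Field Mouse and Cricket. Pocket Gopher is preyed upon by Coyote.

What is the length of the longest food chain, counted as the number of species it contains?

One longest chain: Clover → Cottontail → Burrowing Owl → Red-tailed Hawk.
It has 4 species and 3 links.

4 species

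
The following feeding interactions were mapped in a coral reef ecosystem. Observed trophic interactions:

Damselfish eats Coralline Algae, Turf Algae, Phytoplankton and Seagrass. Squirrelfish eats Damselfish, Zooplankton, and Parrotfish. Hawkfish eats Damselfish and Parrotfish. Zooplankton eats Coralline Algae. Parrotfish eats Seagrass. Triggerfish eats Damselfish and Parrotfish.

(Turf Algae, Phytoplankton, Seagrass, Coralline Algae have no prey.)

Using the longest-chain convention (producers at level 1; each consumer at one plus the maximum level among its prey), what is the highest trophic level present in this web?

3

Producers (level 1): Turf Algae, Phytoplankton, Seagrass, Coralline Algae.
Seagrass → Parrotfish → Triggerfish gives Triggerfish level 3.
No species has a prey at level 3, so no species reaches level 4.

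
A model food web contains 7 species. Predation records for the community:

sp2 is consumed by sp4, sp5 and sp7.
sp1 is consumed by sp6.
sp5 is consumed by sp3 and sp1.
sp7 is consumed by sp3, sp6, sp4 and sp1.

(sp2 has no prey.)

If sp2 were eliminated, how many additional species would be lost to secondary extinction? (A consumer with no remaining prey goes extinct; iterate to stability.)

6

Remove sp2.
Round 1: sp7 (all prey gone), sp5 (all prey gone) → extinct.
Round 2: sp1 (all prey gone), sp4 (all prey gone), sp3 (all prey gone) → extinct.
Round 3: sp6 (all prey gone) → extinct.
No further losses. Total secondary extinctions: 6.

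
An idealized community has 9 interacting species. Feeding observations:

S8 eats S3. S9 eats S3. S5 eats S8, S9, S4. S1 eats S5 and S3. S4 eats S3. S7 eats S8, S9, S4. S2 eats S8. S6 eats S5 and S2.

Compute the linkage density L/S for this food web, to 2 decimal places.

L/S = 1.56

There are L = 14 links among S = 9 species.
L/S = 14/9 = 1.5556 ≈ 1.56.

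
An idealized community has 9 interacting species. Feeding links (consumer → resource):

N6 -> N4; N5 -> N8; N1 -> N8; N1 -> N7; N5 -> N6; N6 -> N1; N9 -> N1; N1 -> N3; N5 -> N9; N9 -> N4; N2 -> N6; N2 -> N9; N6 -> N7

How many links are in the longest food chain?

One longest chain: N8 → N1 → N9 → N2.
It has 4 species and 3 links.

3 links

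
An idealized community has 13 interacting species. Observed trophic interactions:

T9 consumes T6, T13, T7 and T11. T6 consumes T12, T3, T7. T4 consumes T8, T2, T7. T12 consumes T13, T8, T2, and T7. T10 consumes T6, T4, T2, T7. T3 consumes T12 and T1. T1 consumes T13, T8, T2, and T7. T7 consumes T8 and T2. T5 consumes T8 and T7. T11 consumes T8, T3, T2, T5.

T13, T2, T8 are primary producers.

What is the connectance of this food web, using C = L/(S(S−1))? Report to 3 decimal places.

The web has S = 13 species and L = 32 feeding links.
C = L / (S(S−1)) = 32 / 156 = 0.2051 ≈ 0.205.

C = 0.205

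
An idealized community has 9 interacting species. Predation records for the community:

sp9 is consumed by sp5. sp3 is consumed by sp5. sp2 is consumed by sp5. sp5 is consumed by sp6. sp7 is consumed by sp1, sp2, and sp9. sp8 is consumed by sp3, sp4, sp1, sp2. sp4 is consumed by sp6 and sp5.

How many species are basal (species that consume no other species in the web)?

2

Basal species (no prey listed): sp7, sp8.
Count: 2.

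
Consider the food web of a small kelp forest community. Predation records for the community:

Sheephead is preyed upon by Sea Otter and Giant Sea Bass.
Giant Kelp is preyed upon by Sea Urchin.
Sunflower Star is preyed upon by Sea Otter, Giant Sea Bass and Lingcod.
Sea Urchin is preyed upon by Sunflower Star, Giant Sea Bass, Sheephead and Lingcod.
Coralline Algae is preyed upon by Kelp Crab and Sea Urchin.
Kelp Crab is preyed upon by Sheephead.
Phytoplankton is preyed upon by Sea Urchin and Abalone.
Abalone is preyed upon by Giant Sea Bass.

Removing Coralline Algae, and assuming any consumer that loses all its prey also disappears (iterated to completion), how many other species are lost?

Remove Coralline Algae.
Round 1: Kelp Crab (all prey gone) → extinct.
No further losses. Total secondary extinctions: 1.

1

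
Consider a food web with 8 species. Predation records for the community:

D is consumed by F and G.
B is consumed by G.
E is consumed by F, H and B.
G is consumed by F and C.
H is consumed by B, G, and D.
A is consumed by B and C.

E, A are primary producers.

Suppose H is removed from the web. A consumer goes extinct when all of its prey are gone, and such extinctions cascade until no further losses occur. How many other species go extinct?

Remove H.
Round 1: D (all prey gone) → extinct.
No further losses. Total secondary extinctions: 1.

1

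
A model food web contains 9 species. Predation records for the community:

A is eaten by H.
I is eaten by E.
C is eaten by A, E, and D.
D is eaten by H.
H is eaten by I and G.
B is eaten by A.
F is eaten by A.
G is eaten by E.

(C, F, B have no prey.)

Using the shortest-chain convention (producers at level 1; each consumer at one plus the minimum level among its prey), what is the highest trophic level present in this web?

Producers (level 1): C, F, B.
Following each consumer down to its lowest-level prey: C → A → H → G (levels 1 through 4).
All prey of G (H 3) are at level 3 or above, so G is at level 1 + 3 = 4.
Every consumer has at least one prey at level 3 or below, so none exceeds level 4.

4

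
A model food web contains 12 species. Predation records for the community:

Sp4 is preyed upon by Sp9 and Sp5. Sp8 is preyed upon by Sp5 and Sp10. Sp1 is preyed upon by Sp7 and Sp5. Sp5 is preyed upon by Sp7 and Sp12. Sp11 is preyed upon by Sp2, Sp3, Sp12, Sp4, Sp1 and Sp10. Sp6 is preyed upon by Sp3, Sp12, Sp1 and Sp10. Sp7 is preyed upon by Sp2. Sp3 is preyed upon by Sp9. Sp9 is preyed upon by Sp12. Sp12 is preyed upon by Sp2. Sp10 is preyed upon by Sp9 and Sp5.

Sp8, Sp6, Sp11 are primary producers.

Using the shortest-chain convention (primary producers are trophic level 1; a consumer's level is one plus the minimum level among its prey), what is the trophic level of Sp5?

Sp8 is a producer → level 1.
Sp5 eats Sp8 → level 2.

Trophic level 2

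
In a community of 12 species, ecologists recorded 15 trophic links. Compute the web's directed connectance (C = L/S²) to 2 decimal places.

C = 0.10

The web has S = 12 species and L = 15 feeding links.
C = L / S² = 15 / 144 = 0.1042 ≈ 0.10.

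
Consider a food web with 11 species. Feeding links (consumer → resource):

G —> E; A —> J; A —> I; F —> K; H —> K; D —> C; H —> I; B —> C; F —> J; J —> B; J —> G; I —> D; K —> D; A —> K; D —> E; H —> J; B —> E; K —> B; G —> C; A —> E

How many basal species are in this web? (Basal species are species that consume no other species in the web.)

Basal species (no prey listed): C, E.
Count: 2.

2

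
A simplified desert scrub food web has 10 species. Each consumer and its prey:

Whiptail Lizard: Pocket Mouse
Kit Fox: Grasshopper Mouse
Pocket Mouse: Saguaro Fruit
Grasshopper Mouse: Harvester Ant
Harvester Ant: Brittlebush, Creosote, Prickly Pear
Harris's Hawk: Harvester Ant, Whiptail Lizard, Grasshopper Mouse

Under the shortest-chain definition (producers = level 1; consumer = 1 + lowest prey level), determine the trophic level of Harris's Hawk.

Brittlebush is a producer → level 1.
Harvester Ant eats Brittlebush → level 2.
Harris's Hawk eats Harvester Ant → level 3.
No prey of Harris's Hawk is below level 2, so 3 is the minimum.

Trophic level 3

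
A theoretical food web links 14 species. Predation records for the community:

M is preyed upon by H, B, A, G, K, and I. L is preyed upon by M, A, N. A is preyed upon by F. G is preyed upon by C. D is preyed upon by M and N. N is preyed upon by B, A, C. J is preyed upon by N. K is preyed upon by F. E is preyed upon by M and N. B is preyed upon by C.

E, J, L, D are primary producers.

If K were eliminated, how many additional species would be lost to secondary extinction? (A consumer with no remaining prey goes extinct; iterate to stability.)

Remove K.
Every predator of it retains at least one other prey: F still has A.
No consumer loses all prey, so no secondary extinctions occur.

0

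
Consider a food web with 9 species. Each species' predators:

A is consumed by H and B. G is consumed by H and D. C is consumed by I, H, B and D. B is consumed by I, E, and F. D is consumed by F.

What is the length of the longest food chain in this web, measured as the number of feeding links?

2 links

One longest chain: C → B → E.
It has 3 species and 2 links.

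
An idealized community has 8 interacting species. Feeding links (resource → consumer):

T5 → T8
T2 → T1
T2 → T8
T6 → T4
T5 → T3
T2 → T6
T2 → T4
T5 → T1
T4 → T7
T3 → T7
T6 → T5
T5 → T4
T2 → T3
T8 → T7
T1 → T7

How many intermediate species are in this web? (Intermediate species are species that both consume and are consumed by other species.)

6

Intermediate species (has both prey and predators): T6, T5, T1, T3, T8, T4.
Count: 6.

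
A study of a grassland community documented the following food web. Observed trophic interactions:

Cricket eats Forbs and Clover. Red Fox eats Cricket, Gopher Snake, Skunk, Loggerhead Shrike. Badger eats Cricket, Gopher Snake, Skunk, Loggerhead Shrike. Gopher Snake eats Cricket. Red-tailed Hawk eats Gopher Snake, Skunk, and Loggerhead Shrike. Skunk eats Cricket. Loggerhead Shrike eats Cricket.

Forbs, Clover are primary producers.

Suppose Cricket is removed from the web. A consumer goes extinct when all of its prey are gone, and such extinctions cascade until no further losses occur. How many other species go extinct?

6

Remove Cricket.
Round 1: Skunk (all prey gone), Gopher Snake (all prey gone), Loggerhead Shrike (all prey gone) → extinct.
Round 2: Red-tailed Hawk (all prey gone), Badger (all prey gone), Red Fox (all prey gone) → extinct.
No further losses. Total secondary extinctions: 6.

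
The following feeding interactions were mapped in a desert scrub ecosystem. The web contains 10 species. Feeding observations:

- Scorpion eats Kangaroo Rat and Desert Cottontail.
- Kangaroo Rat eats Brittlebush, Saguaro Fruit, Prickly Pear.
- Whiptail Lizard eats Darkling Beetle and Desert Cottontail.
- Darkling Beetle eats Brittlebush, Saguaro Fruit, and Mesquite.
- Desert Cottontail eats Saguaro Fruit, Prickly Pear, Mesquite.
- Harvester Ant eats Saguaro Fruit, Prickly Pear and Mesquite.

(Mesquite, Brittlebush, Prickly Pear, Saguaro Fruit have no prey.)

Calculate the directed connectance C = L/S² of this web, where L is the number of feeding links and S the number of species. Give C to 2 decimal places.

C = 0.16

The web has S = 10 species and L = 16 feeding links.
C = L / S² = 16 / 100 = 0.1600 ≈ 0.16.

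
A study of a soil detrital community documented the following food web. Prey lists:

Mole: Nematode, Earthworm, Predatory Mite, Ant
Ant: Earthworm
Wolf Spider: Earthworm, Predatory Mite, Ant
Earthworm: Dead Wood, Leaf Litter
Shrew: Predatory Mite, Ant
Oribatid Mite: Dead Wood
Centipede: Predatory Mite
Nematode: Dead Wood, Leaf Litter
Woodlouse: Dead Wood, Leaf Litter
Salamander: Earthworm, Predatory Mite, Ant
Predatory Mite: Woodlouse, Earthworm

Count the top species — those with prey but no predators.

6

Top species (has prey, but nothing eats it): Oribatid Mite, Mole, Salamander, Shrew, Centipede, Wolf Spider.
Count: 6.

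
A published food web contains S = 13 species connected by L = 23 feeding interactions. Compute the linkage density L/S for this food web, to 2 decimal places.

There are L = 23 links among S = 13 species.
L/S = 23/13 = 1.7692 ≈ 1.77.

L/S = 1.77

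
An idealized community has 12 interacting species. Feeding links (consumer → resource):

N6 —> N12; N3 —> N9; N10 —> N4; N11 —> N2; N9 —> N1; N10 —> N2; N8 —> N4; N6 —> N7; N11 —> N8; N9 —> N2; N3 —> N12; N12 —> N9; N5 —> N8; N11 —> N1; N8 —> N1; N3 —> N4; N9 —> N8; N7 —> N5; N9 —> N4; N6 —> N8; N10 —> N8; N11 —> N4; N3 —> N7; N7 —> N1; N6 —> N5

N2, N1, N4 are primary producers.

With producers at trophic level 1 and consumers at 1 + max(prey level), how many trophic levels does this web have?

Producers (level 1): N2, N1, N4.
N1 → N8 → N9 → N12 → N6 gives N6 level 5.
No species has a prey at level 5, so no species reaches level 6.

5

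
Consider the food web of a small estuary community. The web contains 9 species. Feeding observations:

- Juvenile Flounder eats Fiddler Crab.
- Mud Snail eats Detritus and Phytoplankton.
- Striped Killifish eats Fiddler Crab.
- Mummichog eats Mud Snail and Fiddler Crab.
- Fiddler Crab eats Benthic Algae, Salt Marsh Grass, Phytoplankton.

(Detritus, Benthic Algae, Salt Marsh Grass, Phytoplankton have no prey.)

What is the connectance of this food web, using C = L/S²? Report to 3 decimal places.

The web has S = 9 species and L = 9 feeding links.
C = L / S² = 9 / 81 = 0.1111 ≈ 0.111.

C = 0.111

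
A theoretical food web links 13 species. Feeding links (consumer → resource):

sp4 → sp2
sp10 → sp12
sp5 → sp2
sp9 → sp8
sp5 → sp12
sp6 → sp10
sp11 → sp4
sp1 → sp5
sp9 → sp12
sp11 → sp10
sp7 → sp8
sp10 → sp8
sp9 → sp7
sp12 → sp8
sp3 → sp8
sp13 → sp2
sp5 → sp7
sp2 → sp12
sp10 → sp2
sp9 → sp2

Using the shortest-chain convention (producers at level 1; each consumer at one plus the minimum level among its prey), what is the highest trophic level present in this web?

4

Producers (level 1): sp8.
Following each consumer down to its lowest-level prey: sp8 → sp12 → sp2 → sp4 (levels 1 through 4).
All prey of sp4 (sp2 3) are at level 3 or above, so sp4 is at level 1 + 3 = 4.
Every consumer has at least one prey at level 3 or below, so none exceeds level 4.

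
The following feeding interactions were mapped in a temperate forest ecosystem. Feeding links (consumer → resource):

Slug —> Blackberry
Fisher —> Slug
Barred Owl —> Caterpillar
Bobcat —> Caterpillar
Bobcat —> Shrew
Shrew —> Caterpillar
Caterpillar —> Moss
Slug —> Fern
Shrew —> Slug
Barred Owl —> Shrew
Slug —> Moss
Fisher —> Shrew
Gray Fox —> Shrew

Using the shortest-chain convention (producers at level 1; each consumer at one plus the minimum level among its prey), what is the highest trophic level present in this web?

Producers (level 1): Moss, Blackberry, Fern.
Following each consumer down to its lowest-level prey: Moss → Caterpillar → Shrew → Gray Fox (levels 1 through 4).
All prey of Gray Fox (Shrew 3) are at level 3 or above, so Gray Fox is at level 1 + 3 = 4.
Every consumer has at least one prey at level 3 or below, so none exceeds level 4.

4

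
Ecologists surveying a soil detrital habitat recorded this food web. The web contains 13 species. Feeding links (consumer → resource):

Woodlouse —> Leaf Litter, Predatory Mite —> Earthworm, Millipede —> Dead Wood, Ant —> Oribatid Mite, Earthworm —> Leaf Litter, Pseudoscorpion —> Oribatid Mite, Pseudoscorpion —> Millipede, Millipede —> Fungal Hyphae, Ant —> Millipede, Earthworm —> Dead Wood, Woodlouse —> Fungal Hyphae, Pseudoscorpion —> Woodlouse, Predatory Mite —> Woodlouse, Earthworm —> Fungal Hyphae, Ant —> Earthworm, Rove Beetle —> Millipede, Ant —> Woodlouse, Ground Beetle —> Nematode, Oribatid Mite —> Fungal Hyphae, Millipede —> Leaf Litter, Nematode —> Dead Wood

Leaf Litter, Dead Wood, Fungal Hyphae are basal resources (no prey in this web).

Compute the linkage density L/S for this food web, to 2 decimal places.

L/S = 1.62

There are L = 21 links among S = 13 species.
L/S = 21/13 = 1.6154 ≈ 1.62.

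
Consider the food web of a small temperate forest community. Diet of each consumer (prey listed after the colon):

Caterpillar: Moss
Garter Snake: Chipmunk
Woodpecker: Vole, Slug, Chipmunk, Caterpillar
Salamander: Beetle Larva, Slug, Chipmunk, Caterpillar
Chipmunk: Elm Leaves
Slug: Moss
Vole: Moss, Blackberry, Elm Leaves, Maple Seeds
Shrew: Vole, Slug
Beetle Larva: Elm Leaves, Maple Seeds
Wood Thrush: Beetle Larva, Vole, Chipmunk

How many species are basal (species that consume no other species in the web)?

Basal species (no prey listed): Moss, Blackberry, Elm Leaves, Maple Seeds.
Count: 4.

4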